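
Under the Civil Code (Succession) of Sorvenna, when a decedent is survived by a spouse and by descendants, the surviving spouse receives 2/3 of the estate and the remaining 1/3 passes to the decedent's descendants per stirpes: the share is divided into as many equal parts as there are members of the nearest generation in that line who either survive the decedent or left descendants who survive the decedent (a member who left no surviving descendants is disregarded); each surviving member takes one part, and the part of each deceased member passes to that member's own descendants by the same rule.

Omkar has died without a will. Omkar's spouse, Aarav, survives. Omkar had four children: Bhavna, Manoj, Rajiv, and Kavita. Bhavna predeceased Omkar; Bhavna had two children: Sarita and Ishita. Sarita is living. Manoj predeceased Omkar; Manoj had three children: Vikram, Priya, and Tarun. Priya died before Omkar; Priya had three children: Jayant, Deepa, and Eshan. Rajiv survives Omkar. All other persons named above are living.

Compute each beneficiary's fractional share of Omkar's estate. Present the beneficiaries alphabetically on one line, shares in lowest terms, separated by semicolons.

Aarav, as surviving spouse, takes 2/3.
The remaining 1/3 passes to Omkar's descendants per stirpes.
The 1/3 is divided into 4 equal shares of 1/12 among Bhavna, Manoj, Rajiv, Kavita.
Bhavna predeceased; the 1/12 allotted to Bhavna's branch passes to Bhavna's issue by representation.
The 1/12 is divided into 2 equal shares of 1/24 among Sarita, Ishita.
Sarita is living and takes 1/24.
Ishita is living and takes 1/24.
Manoj predeceased; the 1/12 allotted to Manoj's branch passes to Manoj's issue by representation.
The 1/12 is divided into 3 equal shares of 1/36 among Vikram, Priya, Tarun.
Vikram is living and takes 1/36.
Priya predeceased; the 1/36 allotted to Priya's branch passes to Priya's issue by representation.
The 1/36 is divided into 3 equal shares of 1/108 among Jayant, Deepa, Eshan.
Jayant is living and takes 1/108.
Deepa is living and takes 1/108.
Eshan is living and takes 1/108.
Tarun is living and takes 1/36.
Rajiv is living and takes 1/12.
Kavita is living and takes 1/12.

Aarav 2/3; Deepa 1/108; Eshan 1/108; Ishita 1/24; Jayant 1/108; Kavita 1/12; Rajiv 1/12; Sarita 1/24; Tarun 1/36; Vikram 1/36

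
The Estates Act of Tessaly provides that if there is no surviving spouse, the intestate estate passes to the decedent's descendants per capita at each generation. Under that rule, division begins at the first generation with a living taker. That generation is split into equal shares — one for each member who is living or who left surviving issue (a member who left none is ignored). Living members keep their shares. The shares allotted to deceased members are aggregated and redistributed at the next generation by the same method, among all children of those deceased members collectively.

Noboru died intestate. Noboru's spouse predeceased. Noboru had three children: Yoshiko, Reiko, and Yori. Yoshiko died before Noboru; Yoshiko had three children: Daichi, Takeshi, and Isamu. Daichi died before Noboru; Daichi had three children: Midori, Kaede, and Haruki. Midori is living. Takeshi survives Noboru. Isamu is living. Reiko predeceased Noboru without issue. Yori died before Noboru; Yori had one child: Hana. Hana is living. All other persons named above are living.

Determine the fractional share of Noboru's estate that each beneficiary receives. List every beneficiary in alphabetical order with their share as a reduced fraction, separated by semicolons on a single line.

There is no surviving spouse, so the entire estate passes to Noboru's descendants per capita at each generation.
No one at generation 1 (Yoshiko, Yori) is living; moving to the next generation.
At generation 2 (Daichi, Takeshi, Isamu, Hana) there are 4 shares of (1)/4 = 1/4 each.
Living: Takeshi, Isamu, and Hana — each takes 1/4.
Deceased: Daichi. That 1/4 share is carried to generation 3.
At generation 3 (Midori, Kaede, Haruki) there are 3 shares of (1/4)/3 = 1/12 each.
Living: Midori, Kaede, and Haruki — each takes 1/12.

Hana 1/4; Haruki 1/12; Isamu 1/4; Kaede 1/12; Midori 1/12; Takeshi 1/4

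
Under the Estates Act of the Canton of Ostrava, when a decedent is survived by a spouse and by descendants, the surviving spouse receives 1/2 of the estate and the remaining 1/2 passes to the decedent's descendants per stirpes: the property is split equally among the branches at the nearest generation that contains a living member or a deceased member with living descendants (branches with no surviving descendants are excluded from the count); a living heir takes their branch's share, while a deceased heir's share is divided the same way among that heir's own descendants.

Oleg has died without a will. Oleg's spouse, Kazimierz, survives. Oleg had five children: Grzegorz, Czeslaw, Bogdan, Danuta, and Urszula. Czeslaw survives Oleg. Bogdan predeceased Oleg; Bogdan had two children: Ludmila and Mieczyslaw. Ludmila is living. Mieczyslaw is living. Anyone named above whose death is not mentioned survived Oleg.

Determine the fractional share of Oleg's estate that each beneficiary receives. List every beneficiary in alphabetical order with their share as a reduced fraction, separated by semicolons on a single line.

Czeslaw 1/10; Danuta 1/10; Grzegorz 1/10; Kazimierz 1/2; Ludmila 1/20; Mieczyslaw 1/20; Urszula 1/10

Kazimierz, as surviving spouse, takes 1/2.
The remaining 1/2 passes to Oleg's descendants per stirpes.
The 1/2 is divided into 5 equal shares of 1/10 among Grzegorz, Czeslaw, Bogdan, Danuta, Urszula.
Grzegorz is living and takes 1/10.
Czeslaw is living and takes 1/10.
Bogdan predeceased; the 1/10 allotted to Bogdan's branch passes to Bogdan's issue by representation.
The 1/10 is divided into 2 equal shares of 1/20 among Ludmila, Mieczyslaw.
Ludmila is living and takes 1/20.
Mieczyslaw is living and takes 1/20.
Danuta is living and takes 1/10.
Urszula is living and takes 1/10.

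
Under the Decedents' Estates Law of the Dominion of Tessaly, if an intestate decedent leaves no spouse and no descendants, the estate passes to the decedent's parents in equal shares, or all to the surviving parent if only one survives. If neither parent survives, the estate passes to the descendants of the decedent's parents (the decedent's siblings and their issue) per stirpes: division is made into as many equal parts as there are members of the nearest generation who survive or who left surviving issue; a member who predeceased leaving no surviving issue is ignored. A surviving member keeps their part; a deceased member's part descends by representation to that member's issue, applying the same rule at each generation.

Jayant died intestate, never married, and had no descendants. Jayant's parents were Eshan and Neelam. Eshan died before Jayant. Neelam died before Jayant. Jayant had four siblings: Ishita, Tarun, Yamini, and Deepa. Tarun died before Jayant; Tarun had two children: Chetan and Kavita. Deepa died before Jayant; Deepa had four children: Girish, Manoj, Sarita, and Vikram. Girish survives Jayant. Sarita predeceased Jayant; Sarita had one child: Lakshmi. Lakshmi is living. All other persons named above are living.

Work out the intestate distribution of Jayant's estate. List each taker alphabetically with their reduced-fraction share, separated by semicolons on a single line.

Neither parent survives and there are no descendants, so the estate passes to Jayant's siblings and their issue per stirpes.
The estate is divided into 4 equal shares of 1/4 among Ishita, Tarun, Yamini, Deepa.
Ishita is living and takes 1/4.
Tarun predeceased; the 1/4 allotted to Tarun's branch passes to Tarun's issue by representation.
The 1/4 is divided into 2 equal shares of 1/8 among Chetan, Kavita.
Chetan is living and takes 1/8.
Kavita is living and takes 1/8.
Yamini is living and takes 1/4.
Deepa predeceased; the 1/4 allotted to Deepa's branch passes to Deepa's issue by representation.
The 1/4 is divided into 4 equal shares of 1/16 among Girish, Manoj, Sarita, Vikram.
Girish is living and takes 1/16.
Manoj is living and takes 1/16.
Sarita predeceased; the 1/16 allotted to Sarita's branch passes to Sarita's issue by representation.
Lakshmi is the sole taker at this level and receives the full 1/16.
Vikram is living and takes 1/16.

Chetan 1/8; Girish 1/16; Ishita 1/4; Kavita 1/8; Lakshmi 1/16; Manoj 1/16; Vikram 1/16; Yamini 1/4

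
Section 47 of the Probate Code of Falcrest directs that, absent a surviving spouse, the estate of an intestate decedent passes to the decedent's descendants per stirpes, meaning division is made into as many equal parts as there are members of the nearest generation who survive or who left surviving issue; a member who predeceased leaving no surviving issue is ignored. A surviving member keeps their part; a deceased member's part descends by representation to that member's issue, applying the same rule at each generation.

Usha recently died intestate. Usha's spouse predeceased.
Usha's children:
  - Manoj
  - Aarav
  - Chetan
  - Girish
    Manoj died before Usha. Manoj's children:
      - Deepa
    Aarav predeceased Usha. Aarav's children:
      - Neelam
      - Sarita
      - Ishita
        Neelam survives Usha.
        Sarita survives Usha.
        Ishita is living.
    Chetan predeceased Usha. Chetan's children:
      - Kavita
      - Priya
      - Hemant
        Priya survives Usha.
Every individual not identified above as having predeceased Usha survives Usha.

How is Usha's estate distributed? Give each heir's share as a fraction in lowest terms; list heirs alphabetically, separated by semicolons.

Deepa 1/4; Girish 1/4; Hemant 1/12; Ishita 1/12; Kavita 1/12; Neelam 1/12; Priya 1/12; Sarita 1/12

There is no surviving spouse, so the entire estate passes to Usha's descendants per stirpes.
The estate is divided into 4 equal shares of 1/4 among Manoj, Aarav, Chetan, Girish.
Manoj predeceased; the 1/4 allotted to Manoj's branch passes to Manoj's issue by representation.
Deepa is the sole taker at this level and receives the full 1/4.
Aarav predeceased; the 1/4 allotted to Aarav's branch passes to Aarav's issue by representation.
The 1/4 is divided into 3 equal shares of 1/12 among Neelam, Sarita, Ishita.
Neelam is living and takes 1/12.
Sarita is living and takes 1/12.
Ishita is living and takes 1/12.
Chetan predeceased; the 1/4 allotted to Chetan's branch passes to Chetan's issue by representation.
The 1/4 is divided into 3 equal shares of 1/12 among Kavita, Priya, Hemant.
Kavita is living and takes 1/12.
Priya is living and takes 1/12.
Hemant is living and takes 1/12.
Girish is living and takes 1/4.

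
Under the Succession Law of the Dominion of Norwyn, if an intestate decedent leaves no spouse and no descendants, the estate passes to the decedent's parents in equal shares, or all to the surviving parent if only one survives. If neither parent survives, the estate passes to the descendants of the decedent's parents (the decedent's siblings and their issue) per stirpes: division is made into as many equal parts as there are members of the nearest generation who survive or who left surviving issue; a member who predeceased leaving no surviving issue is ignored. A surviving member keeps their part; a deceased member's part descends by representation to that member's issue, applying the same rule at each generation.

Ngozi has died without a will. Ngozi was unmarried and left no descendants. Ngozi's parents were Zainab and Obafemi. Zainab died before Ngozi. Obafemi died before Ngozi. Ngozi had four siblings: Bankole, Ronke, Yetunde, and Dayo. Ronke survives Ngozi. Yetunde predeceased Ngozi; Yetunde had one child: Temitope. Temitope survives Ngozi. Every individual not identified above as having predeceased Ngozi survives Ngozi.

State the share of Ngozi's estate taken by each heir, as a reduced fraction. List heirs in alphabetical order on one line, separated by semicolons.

Bankole 1/4; Dayo 1/4; Ronke 1/4; Temitope 1/4

Neither parent survives and there are no descendants, so the estate passes to Ngozi's siblings and their issue per stirpes.
The estate is divided into 4 equal shares of 1/4 among Bankole, Ronke, Yetunde, Dayo.
Bankole is living and takes 1/4.
Ronke is living and takes 1/4.
Yetunde predeceased; the 1/4 allotted to Yetunde's branch passes to Yetunde's issue by representation.
Temitope is the sole taker at this level and receives the full 1/4.
Dayo is living and takes 1/4.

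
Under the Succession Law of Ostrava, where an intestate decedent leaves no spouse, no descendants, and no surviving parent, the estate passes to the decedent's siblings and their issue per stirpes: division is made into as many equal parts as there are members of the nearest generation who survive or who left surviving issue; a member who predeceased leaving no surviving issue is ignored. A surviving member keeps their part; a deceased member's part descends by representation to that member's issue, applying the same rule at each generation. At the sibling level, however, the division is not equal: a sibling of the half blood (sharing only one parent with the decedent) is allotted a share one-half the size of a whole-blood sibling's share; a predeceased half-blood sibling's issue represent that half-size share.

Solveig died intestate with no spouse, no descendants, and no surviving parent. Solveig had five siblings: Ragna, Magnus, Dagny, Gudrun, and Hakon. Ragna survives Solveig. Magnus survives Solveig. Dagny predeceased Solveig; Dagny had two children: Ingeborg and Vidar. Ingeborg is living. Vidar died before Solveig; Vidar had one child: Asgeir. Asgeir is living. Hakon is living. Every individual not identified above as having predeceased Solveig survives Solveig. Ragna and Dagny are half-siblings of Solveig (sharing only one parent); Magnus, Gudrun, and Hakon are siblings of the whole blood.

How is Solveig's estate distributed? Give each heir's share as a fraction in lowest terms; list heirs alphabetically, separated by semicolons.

No spouse, descendants, or parent survives, so the estate passes to Solveig's siblings per stirpes.
Half-blood siblings count for one-half the weight of whole-blood siblings at the initial division.
Dividing 1 in proportion to weights (total weight 4): Ragna (weight 1/2) → 1/8; Magnus (weight 1) → 1/4; Dagny (weight 1/2) → 1/8; Gudrun (weight 1) → 1/4; Hakon (weight 1) → 1/4.
Ragna is living and takes 1/8.
Magnus is living and takes 1/4.
Dagny predeceased; the 1/8 allotted to Dagny's branch passes to Dagny's issue by representation.
The 1/8 is divided into 2 equal shares of 1/16 among Ingeborg, Vidar.
Ingeborg is living and takes 1/16.
Vidar predeceased; the 1/16 allotted to Vidar's branch passes to Vidar's issue by representation.
Asgeir is the sole taker at this level and receives the full 1/16.
Gudrun is living and takes 1/4.
Hakon is living and takes 1/4.

Asgeir 1/16; Gudrun 1/4; Hakon 1/4; Ingeborg 1/16; Magnus 1/4; Ragna 1/8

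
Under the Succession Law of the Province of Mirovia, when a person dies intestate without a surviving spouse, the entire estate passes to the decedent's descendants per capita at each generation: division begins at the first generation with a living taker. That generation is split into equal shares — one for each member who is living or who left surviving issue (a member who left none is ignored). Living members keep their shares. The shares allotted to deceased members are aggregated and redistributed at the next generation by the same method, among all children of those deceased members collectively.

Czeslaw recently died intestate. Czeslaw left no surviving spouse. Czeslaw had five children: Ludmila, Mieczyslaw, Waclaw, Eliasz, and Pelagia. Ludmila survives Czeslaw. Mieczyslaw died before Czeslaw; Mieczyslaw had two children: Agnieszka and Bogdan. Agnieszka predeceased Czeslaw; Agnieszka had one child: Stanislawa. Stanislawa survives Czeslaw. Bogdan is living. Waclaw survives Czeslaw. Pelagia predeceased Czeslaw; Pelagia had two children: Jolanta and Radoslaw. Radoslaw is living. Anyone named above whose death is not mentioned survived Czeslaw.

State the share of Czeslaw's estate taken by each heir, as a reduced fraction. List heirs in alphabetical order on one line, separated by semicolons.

There is no surviving spouse, so the entire estate passes to Czeslaw's descendants per capita at each generation.
At generation 1 (Ludmila, Mieczyslaw, Waclaw, Eliasz, Pelagia) there are 5 shares of (1)/5 = 1/5 each.
Living: Ludmila, Waclaw, and Eliasz — each takes 1/5.
Deceased: Mieczyslaw and Pelagia. Their combined 2/5 is pooled and carried to generation 2.
At generation 2 (Agnieszka, Bogdan, Jolanta, Radoslaw) there are 4 shares of (2/5)/4 = 1/10 each.
Living: Bogdan, Jolanta, and Radoslaw — each takes 1/10.
Deceased: Agnieszka. That 1/10 share is carried to generation 3.
At generation 3 (Stanislawa) there are 1 shares of (1/10)/1 = 1/10 each.
Living: Stanislawa — each takes 1/10.

Bogdan 1/10; Eliasz 1/5; Jolanta 1/10; Ludmila 1/5; Radoslaw 1/10; Stanislawa 1/10; Waclaw 1/5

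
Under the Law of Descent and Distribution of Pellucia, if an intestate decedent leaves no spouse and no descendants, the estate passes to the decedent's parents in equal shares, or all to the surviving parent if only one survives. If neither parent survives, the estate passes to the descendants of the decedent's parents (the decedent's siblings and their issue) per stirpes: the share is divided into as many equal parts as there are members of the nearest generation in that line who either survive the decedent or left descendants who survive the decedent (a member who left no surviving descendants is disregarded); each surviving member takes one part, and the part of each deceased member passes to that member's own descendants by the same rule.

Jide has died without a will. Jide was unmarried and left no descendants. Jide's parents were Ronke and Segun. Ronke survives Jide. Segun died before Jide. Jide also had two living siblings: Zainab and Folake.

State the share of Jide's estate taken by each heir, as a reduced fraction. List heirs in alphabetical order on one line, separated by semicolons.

Only one parent, Ronke, survives, so Ronke takes the entire estate. The siblings take nothing because a surviving parent has priority.

Ronke 1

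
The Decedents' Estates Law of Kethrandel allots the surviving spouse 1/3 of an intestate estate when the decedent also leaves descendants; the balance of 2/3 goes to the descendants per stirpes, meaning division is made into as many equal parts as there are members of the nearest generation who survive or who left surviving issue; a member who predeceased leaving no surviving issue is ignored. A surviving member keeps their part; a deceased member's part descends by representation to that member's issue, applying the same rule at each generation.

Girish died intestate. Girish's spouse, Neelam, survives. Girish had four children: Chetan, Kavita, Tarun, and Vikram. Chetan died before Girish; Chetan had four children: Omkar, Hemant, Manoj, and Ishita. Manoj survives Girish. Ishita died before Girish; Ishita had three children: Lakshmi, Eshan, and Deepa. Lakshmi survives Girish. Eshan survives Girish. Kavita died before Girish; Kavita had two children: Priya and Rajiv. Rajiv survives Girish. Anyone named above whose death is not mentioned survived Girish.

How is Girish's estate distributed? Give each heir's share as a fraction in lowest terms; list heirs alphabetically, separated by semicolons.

Neelam, as surviving spouse, takes 1/3.
The remaining 2/3 passes to Girish's descendants per stirpes.
The 2/3 is divided into 4 equal shares of 1/6 among Chetan, Kavita, Tarun, Vikram.
Chetan predeceased; the 1/6 allotted to Chetan's branch passes to Chetan's issue by representation.
The 1/6 is divided into 4 equal shares of 1/24 among Omkar, Hemant, Manoj, Ishita.
Omkar is living and takes 1/24.
Hemant is living and takes 1/24.
Manoj is living and takes 1/24.
Ishita predeceased; the 1/24 allotted to Ishita's branch passes to Ishita's issue by representation.
The 1/24 is divided into 3 equal shares of 1/72 among Lakshmi, Eshan, Deepa.
Lakshmi is living and takes 1/72.
Eshan is living and takes 1/72.
Deepa is living and takes 1/72.
Kavita predeceased; the 1/6 allotted to Kavita's branch passes to Kavita's issue by representation.
The 1/6 is divided into 2 equal shares of 1/12 among Priya, Rajiv.
Priya is living and takes 1/12.
Rajiv is living and takes 1/12.
Tarun is living and takes 1/6.
Vikram is living and takes 1/6.

Deepa 1/72; Eshan 1/72; Hemant 1/24; Lakshmi 1/72; Manoj 1/24; Neelam 1/3; Omkar 1/24; Priya 1/12; Rajiv 1/12; Tarun 1/6; Vikram 1/6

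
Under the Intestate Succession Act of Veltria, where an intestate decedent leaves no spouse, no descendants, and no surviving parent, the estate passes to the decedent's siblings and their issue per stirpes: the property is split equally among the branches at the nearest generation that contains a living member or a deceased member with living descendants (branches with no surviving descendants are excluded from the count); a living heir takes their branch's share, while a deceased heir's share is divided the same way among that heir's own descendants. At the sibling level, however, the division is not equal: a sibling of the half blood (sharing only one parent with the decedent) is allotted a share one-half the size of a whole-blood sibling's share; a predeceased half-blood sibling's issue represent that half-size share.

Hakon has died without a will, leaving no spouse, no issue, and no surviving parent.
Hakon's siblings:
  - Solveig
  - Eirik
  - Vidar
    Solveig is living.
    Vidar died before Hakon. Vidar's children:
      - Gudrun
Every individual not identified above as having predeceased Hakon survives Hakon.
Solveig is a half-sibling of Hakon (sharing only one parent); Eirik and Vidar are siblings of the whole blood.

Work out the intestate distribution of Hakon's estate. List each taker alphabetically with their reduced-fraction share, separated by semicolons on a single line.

No spouse, descendants, or parent survives, so the estate passes to Hakon's siblings per stirpes.
Half-blood siblings count for one-half the weight of whole-blood siblings at the initial division.
Dividing 1 in proportion to weights (total weight 5/2): Solveig (weight 1/2) → 1/5; Eirik (weight 1) → 2/5; Vidar (weight 1) → 2/5.
Solveig is living and takes 1/5.
Eirik is living and takes 2/5.
Vidar predeceased; the 2/5 allotted to Vidar's branch passes to Vidar's issue by representation.
Gudrun is the sole taker at this level and receives the full 2/5.

Eirik 2/5; Gudrun 2/5; Solveig 1/5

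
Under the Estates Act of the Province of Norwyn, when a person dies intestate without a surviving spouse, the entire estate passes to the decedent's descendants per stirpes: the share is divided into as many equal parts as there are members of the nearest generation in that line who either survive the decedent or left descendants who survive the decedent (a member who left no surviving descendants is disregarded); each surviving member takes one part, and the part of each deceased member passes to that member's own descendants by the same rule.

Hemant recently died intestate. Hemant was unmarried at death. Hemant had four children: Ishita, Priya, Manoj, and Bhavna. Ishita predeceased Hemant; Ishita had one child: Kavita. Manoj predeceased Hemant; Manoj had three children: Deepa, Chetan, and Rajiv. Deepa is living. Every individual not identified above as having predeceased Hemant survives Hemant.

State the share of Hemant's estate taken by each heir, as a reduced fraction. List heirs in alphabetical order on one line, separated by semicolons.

There is no surviving spouse, so the entire estate passes to Hemant's descendants per stirpes.
The estate is divided into 4 equal shares of 1/4 among Ishita, Priya, Manoj, Bhavna.
Ishita predeceased; the 1/4 allotted to Ishita's branch passes to Ishita's issue by representation.
Kavita is the sole taker at this level and receives the full 1/4.
Priya is living and takes 1/4.
Manoj predeceased; the 1/4 allotted to Manoj's branch passes to Manoj's issue by representation.
The 1/4 is divided into 3 equal shares of 1/12 among Deepa, Chetan, Rajiv.
Deepa is living and takes 1/12.
Chetan is living and takes 1/12.
Rajiv is living and takes 1/12.
Bhavna is living and takes 1/4.

Bhavna 1/4; Chetan 1/12; Deepa 1/12; Kavita 1/4; Priya 1/4; Rajiv 1/12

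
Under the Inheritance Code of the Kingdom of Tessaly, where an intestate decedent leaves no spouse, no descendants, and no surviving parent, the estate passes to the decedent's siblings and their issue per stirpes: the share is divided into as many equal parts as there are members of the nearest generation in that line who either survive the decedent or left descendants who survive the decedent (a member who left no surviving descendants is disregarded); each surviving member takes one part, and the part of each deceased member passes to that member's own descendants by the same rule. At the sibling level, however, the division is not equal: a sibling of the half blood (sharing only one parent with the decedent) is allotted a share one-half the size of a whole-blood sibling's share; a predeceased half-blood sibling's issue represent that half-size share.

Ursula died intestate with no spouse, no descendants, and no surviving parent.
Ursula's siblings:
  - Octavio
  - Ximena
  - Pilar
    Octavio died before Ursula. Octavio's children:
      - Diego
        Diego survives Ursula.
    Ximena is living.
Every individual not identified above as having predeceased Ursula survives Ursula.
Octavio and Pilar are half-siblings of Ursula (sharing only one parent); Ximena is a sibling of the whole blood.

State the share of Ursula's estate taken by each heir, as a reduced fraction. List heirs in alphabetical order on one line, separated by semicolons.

Diego 1/4; Pilar 1/4; Ximena 1/2

No spouse, descendants, or parent survives, so the estate passes to Ursula's siblings per stirpes.
Half-blood siblings count for one-half the weight of whole-blood siblings at the initial division.
Dividing 1 in proportion to weights (total weight 2): Octavio (weight 1/2) → 1/4; Ximena (weight 1) → 1/2; Pilar (weight 1/2) → 1/4.
Octavio predeceased; the 1/4 allotted to Octavio's branch passes to Octavio's issue by representation.
Diego is the sole taker at this level and receives the full 1/4.
Ximena is living and takes 1/2.
Pilar is living and takes 1/4.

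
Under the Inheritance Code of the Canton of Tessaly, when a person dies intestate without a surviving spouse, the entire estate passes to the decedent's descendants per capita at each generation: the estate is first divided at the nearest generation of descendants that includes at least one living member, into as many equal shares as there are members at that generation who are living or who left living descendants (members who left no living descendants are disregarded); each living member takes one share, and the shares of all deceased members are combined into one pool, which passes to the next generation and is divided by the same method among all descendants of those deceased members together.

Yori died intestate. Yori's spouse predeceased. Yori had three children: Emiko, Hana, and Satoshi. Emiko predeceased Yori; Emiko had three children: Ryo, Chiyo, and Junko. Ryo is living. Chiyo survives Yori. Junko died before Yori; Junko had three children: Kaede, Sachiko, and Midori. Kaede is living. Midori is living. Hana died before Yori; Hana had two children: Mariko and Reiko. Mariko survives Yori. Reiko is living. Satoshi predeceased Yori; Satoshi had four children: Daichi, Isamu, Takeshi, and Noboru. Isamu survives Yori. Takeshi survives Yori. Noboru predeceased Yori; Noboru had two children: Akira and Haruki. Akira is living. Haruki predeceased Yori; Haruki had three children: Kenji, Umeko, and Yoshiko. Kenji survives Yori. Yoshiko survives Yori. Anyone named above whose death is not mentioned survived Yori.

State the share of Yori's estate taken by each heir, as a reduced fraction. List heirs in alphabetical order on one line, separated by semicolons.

There is no surviving spouse, so the entire estate passes to Yori's descendants per capita at each generation.
No one at generation 1 (Emiko, Hana, Satoshi) is living; moving to the next generation.
At generation 2 (Ryo, Chiyo, Junko, Mariko, Reiko, Daichi, Isamu, Takeshi, Noboru) there are 9 shares of (1)/9 = 1/9 each.
Living: Ryo, Chiyo, Mariko, Reiko, Daichi, Isamu, and Takeshi — each takes 1/9.
Deceased: Junko and Noboru. Their combined 2/9 is pooled and carried to generation 3.
At generation 3 (Kaede, Sachiko, Midori, Akira, Haruki) there are 5 shares of (2/9)/5 = 2/45 each.
Living: Kaede, Sachiko, Midori, and Akira — each takes 2/45.
Deceased: Haruki. That 2/45 share is carried to generation 4.
At generation 4 (Kenji, Umeko, Yoshiko) there are 3 shares of (2/45)/3 = 2/135 each.
Living: Kenji, Umeko, and Yoshiko — each takes 2/135.

Akira 2/45; Chiyo 1/9; Daichi 1/9; Isamu 1/9; Kaede 2/45; Kenji 2/135; Mariko 1/9; Midori 2/45; Reiko 1/9; Ryo 1/9; Sachiko 2/45; Takeshi 1/9; Umeko 2/135; Yoshiko 2/135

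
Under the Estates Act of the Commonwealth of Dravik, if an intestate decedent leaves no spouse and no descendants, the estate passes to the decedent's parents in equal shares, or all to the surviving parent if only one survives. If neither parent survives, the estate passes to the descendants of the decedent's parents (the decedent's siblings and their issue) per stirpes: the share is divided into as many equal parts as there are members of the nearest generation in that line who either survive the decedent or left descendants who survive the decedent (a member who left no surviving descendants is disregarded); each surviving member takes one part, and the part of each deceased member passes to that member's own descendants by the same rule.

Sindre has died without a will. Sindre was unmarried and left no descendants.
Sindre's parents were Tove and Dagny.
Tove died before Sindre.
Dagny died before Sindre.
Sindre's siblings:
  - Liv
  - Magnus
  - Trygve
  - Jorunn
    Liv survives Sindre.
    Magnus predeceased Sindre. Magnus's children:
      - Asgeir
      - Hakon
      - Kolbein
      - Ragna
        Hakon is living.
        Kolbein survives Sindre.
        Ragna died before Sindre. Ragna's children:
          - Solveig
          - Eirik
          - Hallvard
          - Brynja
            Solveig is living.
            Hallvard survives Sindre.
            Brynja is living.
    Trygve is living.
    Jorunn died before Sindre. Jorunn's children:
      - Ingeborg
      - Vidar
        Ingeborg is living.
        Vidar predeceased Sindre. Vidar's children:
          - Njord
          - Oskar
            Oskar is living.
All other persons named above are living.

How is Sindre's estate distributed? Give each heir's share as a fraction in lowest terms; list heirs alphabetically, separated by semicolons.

Neither parent survives and there are no descendants, so the estate passes to Sindre's siblings and their issue per stirpes.
The estate is divided into 4 equal shares of 1/4 among Liv, Magnus, Trygve, Jorunn.
Liv is living and takes 1/4.
Magnus predeceased; the 1/4 allotted to Magnus's branch passes to Magnus's issue by representation.
The 1/4 is divided into 4 equal shares of 1/16 among Asgeir, Hakon, Kolbein, Ragna.
Asgeir is living and takes 1/16.
Hakon is living and takes 1/16.
Kolbein is living and takes 1/16.
Ragna predeceased; the 1/16 allotted to Ragna's branch passes to Ragna's issue by representation.
The 1/16 is divided into 4 equal shares of 1/64 among Solveig, Eirik, Hallvard, Brynja.
Solveig is living and takes 1/64.
Eirik is living and takes 1/64.
Hallvard is living and takes 1/64.
Brynja is living and takes 1/64.
Trygve is living and takes 1/4.
Jorunn predeceased; the 1/4 allotted to Jorunn's branch passes to Jorunn's issue by representation.
The 1/4 is divided into 2 equal shares of 1/8 among Ingeborg, Vidar.
Ingeborg is living and takes 1/8.
Vidar predeceased; the 1/8 allotted to Vidar's branch passes to Vidar's issue by representation.
The 1/8 is divided into 2 equal shares of 1/16 among Njord, Oskar.
Njord is living and takes 1/16.
Oskar is living and takes 1/16.

Asgeir 1/16; Brynja 1/64; Eirik 1/64; Hakon 1/16; Hallvard 1/64; Ingeborg 1/8; Kolbein 1/16; Liv 1/4; Njord 1/16; Oskar 1/16; Solveig 1/64; Trygve 1/4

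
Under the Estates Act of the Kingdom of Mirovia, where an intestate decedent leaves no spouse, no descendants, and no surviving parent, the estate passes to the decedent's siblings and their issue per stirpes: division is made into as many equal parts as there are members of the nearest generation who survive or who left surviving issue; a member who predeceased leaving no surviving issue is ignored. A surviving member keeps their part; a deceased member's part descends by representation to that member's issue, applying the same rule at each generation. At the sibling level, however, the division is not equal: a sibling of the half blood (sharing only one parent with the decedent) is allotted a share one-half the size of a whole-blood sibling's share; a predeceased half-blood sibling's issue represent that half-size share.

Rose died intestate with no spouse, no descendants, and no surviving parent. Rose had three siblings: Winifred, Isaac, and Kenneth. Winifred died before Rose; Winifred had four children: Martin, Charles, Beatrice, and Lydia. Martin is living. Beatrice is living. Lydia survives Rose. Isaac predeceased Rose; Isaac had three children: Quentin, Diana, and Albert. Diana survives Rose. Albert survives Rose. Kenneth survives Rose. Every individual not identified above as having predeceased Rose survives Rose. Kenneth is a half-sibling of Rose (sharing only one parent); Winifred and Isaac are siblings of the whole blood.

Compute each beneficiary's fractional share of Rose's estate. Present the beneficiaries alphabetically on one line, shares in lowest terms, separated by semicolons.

No spouse, descendants, or parent survives, so the estate passes to Rose's siblings per stirpes.
Half-blood siblings count for one-half the weight of whole-blood siblings at the initial division.
Dividing 1 in proportion to weights (total weight 5/2): Winifred (weight 1) → 2/5; Isaac (weight 1) → 2/5; Kenneth (weight 1/2) → 1/5.
Winifred predeceased; the 2/5 allotted to Winifred's branch passes to Winifred's issue by representation.
The 2/5 is divided into 4 equal shares of 1/10 among Martin, Charles, Beatrice, Lydia.
Martin is living and takes 1/10.
Charles is living and takes 1/10.
Beatrice is living and takes 1/10.
Lydia is living and takes 1/10.
Isaac predeceased; the 2/5 allotted to Isaac's branch passes to Isaac's issue by representation.
The 2/5 is divided into 3 equal shares of 2/15 among Quentin, Diana, Albert.
Quentin is living and takes 2/15.
Diana is living and takes 2/15.
Albert is living and takes 2/15.
Kenneth is living and takes 1/5.

Albert 2/15; Beatrice 1/10; Charles 1/10; Diana 2/15; Kenneth 1/5; Lydia 1/10; Martin 1/10; Quentin 2/15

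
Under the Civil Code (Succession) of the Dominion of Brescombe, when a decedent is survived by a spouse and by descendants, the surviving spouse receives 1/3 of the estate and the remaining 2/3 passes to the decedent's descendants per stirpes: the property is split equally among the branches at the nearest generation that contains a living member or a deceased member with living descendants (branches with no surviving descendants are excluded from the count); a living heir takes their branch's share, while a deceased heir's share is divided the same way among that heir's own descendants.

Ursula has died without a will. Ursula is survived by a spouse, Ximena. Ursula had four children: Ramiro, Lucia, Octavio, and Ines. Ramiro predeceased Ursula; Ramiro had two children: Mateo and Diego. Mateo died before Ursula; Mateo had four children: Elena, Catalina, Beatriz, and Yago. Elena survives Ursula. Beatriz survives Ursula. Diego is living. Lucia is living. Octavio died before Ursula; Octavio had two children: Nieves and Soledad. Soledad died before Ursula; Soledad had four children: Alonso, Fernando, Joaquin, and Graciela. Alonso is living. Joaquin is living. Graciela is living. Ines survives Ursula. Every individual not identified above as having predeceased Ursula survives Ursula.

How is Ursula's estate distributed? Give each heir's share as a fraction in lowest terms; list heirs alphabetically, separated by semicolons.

Alonso 1/48; Beatriz 1/48; Catalina 1/48; Diego 1/12; Elena 1/48; Fernando 1/48; Graciela 1/48; Ines 1/6; Joaquin 1/48; Lucia 1/6; Nieves 1/12; Ximena 1/3; Yago 1/48

Ximena, as surviving spouse, takes 1/3.
The remaining 2/3 passes to Ursula's descendants per stirpes.
The 2/3 is divided into 4 equal shares of 1/6 among Ramiro, Lucia, Octavio, Ines.
Ramiro predeceased; the 1/6 allotted to Ramiro's branch passes to Ramiro's issue by representation.
The 1/6 is divided into 2 equal shares of 1/12 among Mateo, Diego.
Mateo predeceased; the 1/12 allotted to Mateo's branch passes to Mateo's issue by representation.
The 1/12 is divided into 4 equal shares of 1/48 among Elena, Catalina, Beatriz, Yago.
Elena is living and takes 1/48.
Catalina is living and takes 1/48.
Beatriz is living and takes 1/48.
Yago is living and takes 1/48.
Diego is living and takes 1/12.
Lucia is living and takes 1/6.
Octavio predeceased; the 1/6 allotted to Octavio's branch passes to Octavio's issue by representation.
The 1/6 is divided into 2 equal shares of 1/12 among Nieves, Soledad.
Nieves is living and takes 1/12.
Soledad predeceased; the 1/12 allotted to Soledad's branch passes to Soledad's issue by representation.
The 1/12 is divided into 4 equal shares of 1/48 among Alonso, Fernando, Joaquin, Graciela.
Alonso is living and takes 1/48.
Fernando is living and takes 1/48.
Joaquin is living and takes 1/48.
Graciela is living and takes 1/48.
Ines is living and takes 1/6.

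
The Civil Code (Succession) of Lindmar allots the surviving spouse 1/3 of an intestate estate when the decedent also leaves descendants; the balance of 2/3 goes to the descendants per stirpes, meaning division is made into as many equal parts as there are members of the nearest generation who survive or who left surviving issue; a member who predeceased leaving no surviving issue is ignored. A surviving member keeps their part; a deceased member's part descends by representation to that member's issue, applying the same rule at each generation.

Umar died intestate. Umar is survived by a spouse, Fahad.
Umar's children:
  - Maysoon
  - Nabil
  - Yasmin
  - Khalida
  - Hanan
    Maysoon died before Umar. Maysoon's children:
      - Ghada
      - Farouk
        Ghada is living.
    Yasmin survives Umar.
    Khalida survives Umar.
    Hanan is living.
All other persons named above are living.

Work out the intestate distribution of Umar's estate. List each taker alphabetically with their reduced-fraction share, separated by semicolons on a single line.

Fahad, as surviving spouse, takes 1/3.
The remaining 2/3 passes to Umar's descendants per stirpes.
The 2/3 is divided into 5 equal shares of 2/15 among Maysoon, Nabil, Yasmin, Khalida, Hanan.
Maysoon predeceased; the 2/15 allotted to Maysoon's branch passes to Maysoon's issue by representation.
The 2/15 is divided into 2 equal shares of 1/15 among Ghada, Farouk.
Ghada is living and takes 1/15.
Farouk is living and takes 1/15.
Nabil is living and takes 2/15.
Yasmin is living and takes 2/15.
Khalida is living and takes 2/15.
Hanan is living and takes 2/15.

Fahad 1/3; Farouk 1/15; Ghada 1/15; Hanan 2/15; Khalida 2/15; Nabil 2/15; Yasmin 2/15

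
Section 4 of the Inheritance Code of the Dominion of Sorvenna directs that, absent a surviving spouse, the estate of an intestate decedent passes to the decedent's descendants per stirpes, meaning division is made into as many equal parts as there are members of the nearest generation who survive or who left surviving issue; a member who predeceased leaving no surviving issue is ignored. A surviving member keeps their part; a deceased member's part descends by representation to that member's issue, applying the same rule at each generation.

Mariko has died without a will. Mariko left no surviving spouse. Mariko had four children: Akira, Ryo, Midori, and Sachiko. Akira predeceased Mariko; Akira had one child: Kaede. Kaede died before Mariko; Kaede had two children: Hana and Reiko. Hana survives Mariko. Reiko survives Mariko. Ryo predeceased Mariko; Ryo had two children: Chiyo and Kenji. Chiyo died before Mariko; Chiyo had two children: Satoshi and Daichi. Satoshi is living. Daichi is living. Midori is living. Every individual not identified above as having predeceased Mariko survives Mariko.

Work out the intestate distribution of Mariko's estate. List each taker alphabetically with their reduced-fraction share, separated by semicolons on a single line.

Daichi 1/16; Hana 1/8; Kenji 1/8; Midori 1/4; Reiko 1/8; Sachiko 1/4; Satoshi 1/16

There is no surviving spouse, so the entire estate passes to Mariko's descendants per stirpes.
The estate is divided into 4 equal shares of 1/4 among Akira, Ryo, Midori, Sachiko.
Akira predeceased; the 1/4 allotted to Akira's branch passes to Akira's issue by representation.
Kaede's line is the sole branch at this level, so the full 1/4 passes to Kaede's issue by representation.
The 1/4 is divided into 2 equal shares of 1/8 among Hana, Reiko.
Hana is living and takes 1/8.
Reiko is living and takes 1/8.
Ryo predeceased; the 1/4 allotted to Ryo's branch passes to Ryo's issue by representation.
The 1/4 is divided into 2 equal shares of 1/8 among Chiyo, Kenji.
Chiyo predeceased; the 1/8 allotted to Chiyo's branch passes to Chiyo's issue by representation.
The 1/8 is divided into 2 equal shares of 1/16 among Satoshi, Daichi.
Satoshi is living and takes 1/16.
Daichi is living and takes 1/16.
Kenji is living and takes 1/8.
Midori is living and takes 1/4.
Sachiko is living and takes 1/4.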